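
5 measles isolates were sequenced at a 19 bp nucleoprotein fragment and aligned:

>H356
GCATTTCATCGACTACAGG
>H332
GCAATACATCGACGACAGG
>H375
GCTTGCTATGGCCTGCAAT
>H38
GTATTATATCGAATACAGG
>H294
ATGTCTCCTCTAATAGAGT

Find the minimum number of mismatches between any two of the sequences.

Pairwise Hamming distances:
  H356 vs H332: 3
  H356 vs H375: 9
  H356 vs H38: 4
  H356 vs H294: 9
  H332 vs H375: 11
  H332 vs H38: 5
  H332 vs H294: 12
  H375 vs H38: 10
  H375 vs H294: 14
  H38 vs H294: 9
The smallest is 3, between H356 and H332.

3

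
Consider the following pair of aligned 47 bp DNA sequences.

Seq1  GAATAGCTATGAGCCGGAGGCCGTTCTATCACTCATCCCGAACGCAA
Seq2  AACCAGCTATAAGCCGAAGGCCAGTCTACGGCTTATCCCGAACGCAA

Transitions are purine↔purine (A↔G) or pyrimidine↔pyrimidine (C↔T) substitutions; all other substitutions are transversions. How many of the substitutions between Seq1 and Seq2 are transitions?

8

Mismatches occur at site 1 (G↔A, transition), site 3 (A↔C, transversion), site 4 (T↔C, transition), site 11 (G↔A, transition), site 17 (G↔A, transition), site 23 (G↔A, transition), site 24 (T↔G, transversion), site 29 (T↔C, transition), site 30 (C↔G, transversion), site 31 (A↔G, transition), site 34 (C↔T, transition).
Of the 11 differences, 8 transitions and 3 transversions, so the answer is 8.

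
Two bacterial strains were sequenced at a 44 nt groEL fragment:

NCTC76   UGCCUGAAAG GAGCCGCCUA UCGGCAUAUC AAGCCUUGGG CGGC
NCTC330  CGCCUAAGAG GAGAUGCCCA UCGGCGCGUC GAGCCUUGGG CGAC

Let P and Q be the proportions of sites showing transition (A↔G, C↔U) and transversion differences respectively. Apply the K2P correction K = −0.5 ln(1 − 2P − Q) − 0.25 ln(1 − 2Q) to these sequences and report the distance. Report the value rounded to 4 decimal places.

The sequences differ at positions 1 (U/C, transition), 6 (G/A, transition), 8 (A/G, transition), 14 (C/A, transversion), 15 (C/U, transition), 19 (U/C, transition), 26 (A/G, transition), 27 (U/C, transition), 28 (A/G, transition), 31 (A/G, transition), 43 (G/A, transition).
Of the 11 differences, 10 transitions and 1 transversion over 44 sites: P = 10/44 = 0.227273, Q = 1/44 = 0.022727.
d = −0.5·ln(0.522727) − 0.25·ln(0.954546) = −0.5·(-0.648696) − 0.25·(-0.046519) = 0.3360.

0.3360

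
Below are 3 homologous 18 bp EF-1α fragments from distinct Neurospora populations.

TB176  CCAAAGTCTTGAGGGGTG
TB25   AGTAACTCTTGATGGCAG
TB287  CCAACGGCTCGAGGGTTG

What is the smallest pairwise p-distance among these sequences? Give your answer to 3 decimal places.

0.222

Pairwise Hamming distances:
  TB176 vs TB25: 7
  TB176 vs TB287: 4
  TB25 vs TB287: 10
The smallest is 4 mismatches, between TB176 and TB287; p = 4/18 = 0.222.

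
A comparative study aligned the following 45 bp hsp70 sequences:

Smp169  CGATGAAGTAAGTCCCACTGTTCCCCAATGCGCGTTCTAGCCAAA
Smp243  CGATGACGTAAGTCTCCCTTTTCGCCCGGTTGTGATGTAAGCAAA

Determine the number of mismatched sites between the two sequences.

Differing sites — 7:A/C; 15:C/T; 17:A/C; 20:G/T; 24:C/G; 27:A/C; 28:A/G; 29:T/G; 30:G/T; 31:C/T; 33:C/T; 35:T/A; 37:C/G; 40:G/A; 41:C/G.
That gives 15 mismatches out of 45 aligned sites, so the Hamming distance is 15.

15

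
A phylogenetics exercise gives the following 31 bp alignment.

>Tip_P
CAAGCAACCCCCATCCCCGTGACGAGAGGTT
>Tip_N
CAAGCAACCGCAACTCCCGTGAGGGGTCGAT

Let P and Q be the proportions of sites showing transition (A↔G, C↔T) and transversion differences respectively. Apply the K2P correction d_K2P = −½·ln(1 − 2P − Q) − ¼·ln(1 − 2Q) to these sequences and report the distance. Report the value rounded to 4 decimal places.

Mismatches occur at site 10 (C↔G, transversion), site 12 (C↔A, transversion), site 14 (T↔C, transition), site 15 (C↔T, transition), site 23 (C↔G, transversion), site 25 (A↔G, transition), site 27 (A↔T, transversion), site 28 (G↔C, transversion), site 30 (T↔A, transversion).
Of the 9 differences, 3 transitions and 6 transversions over 31 sites: P = 3/31 = 0.096774, Q = 6/31 = 0.193548.
d = −0.5·ln(0.612904) − 0.25·ln(0.612904) = −0.5·(-0.489547) − 0.25·(-0.489547) = 0.3672.

0.3672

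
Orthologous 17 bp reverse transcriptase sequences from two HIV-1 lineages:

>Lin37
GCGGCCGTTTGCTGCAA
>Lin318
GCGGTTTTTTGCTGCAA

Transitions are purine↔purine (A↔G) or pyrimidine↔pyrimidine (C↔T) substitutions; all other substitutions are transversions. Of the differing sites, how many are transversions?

1

Differing sites — 5:C/T (Ti); 6:C/T (Ti); 7:G/T (Tv).
Of the 3 differences, 2 transitions and 1 transversion, so the answer is 1.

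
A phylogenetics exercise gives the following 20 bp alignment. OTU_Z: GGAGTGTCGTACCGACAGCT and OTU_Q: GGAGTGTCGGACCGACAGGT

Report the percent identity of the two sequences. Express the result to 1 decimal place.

The sequences differ at positions 10 (T/G), 19 (C/G).
18 of the 20 sites match, so the percent identity is 18/20 × 100 = 90.0%.

90.0%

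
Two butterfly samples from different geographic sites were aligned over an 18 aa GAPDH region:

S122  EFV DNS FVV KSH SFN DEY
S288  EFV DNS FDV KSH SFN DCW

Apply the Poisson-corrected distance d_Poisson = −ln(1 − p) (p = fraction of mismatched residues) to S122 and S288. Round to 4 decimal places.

0.1823

Mismatches occur at site 8 (V/D), site 17 (E/C), site 18 (Y/W).
p = 3/18 = 0.166667.
d = −ln(1 − 0.166667) = −ln(0.833333) = 0.1823.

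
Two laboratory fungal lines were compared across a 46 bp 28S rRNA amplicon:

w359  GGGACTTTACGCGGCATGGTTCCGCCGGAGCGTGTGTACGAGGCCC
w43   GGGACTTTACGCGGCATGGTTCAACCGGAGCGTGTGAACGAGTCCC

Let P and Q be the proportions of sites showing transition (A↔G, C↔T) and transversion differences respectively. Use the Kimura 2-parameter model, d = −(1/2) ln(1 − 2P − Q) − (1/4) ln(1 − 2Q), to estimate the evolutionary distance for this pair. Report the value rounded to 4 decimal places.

0.0925

Mismatches occur at site 23 (C↔A, transversion), site 24 (G↔A, transition), site 37 (T↔A, transversion), site 43 (G↔T, transversion).
Of the 4 differences, 1 transition and 3 transversions over 46 sites: P = 1/46 = 0.021739, Q = 3/46 = 0.065217.
d = −0.5·ln(0.891305) − 0.25·ln(0.869566) = −0.5·(-0.115069) − 0.25·(-0.139761) = 0.0925.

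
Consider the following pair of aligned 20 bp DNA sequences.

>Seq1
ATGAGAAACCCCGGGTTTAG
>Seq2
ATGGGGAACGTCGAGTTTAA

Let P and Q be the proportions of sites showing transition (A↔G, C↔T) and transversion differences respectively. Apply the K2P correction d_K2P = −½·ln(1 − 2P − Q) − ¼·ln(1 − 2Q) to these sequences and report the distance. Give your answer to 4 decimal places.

Mismatches occur at site 4 (A↔G, transition), site 6 (A↔G, transition), site 10 (C↔G, transversion), site 11 (C↔T, transition), site 14 (G↔A, transition), site 20 (G↔A, transition).
Of the 6 differences, 5 transitions and 1 transversion over 20 sites: P = 5/20 = 0.250000, Q = 1/20 = 0.050000.
d = −0.5·ln(0.450000) − 0.25·ln(0.900000) = −0.5·(-0.798508) − 0.25·(-0.105361) = 0.4256.

0.4256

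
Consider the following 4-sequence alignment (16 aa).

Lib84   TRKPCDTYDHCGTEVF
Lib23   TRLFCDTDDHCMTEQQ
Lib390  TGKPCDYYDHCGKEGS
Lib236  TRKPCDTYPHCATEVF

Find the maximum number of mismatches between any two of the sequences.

9

Pairwise Hamming distances:
  Lib84 vs Lib23: 6
  Lib84 vs Lib390: 5
  Lib84 vs Lib236: 2
  Lib23 vs Lib390: 9
  Lib23 vs Lib236: 7
  Lib390 vs Lib236: 7
The largest is 9, between Lib23 and Lib390.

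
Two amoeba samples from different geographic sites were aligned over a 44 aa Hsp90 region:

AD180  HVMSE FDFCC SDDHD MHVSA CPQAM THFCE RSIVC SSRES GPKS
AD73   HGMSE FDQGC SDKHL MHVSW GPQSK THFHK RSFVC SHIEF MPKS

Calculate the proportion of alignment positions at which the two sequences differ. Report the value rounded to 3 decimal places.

0.364

The sequences differ at positions 2 (V/G), 8 (F/Q), 9 (C/G), 13 (D/K), 15 (D/L), 20 (A/W), 21 (C/G), 24 (A/S), 25 (M/K), 29 (C/H), 30 (E/K), 33 (I/F), 37 (S/H), 38 (R/I), 40 (S/F), 41 (G/M).
There are 16 differences over 44 sites, so p = 16/44 = 0.364.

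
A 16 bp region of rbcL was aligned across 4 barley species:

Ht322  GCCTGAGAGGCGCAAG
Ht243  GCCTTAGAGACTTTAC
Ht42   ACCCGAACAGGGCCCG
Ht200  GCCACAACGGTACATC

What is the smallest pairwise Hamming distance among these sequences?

6

Pairwise Hamming distances:
  Ht322 vs Ht243: 6
  Ht322 vs Ht42: 8
  Ht322 vs Ht200: 8
  Ht243 vs Ht42: 13
  Ht243 vs Ht200: 10
  Ht42 vs Ht200: 9
The smallest is 6, between Ht322 and Ht243.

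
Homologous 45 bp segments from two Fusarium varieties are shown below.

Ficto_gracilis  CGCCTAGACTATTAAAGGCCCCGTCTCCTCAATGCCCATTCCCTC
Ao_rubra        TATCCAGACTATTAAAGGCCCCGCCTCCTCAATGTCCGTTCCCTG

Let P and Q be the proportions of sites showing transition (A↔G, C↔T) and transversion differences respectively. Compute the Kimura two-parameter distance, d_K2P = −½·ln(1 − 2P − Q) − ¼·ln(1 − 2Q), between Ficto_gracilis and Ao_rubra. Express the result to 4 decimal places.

The sequences differ at positions 1 (C/T, transition), 2 (G/A, transition), 3 (C/T, transition), 5 (T/C, transition), 24 (T/C, transition), 35 (C/T, transition), 38 (A/G, transition), 45 (C/G, transversion).
Of the 8 differences, 7 transitions and 1 transversion over 45 sites: P = 7/45 = 0.155556, Q = 1/45 = 0.022222.
d = −0.5·ln(0.666666) − 0.25·ln(0.955556) = −0.5·(-0.405466) − 0.25·(-0.045462) = 0.2141.

0.2141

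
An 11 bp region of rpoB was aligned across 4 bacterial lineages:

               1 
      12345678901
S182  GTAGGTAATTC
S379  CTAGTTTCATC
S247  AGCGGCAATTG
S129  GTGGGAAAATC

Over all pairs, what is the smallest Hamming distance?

3

Pairwise Hamming distances:
  S182 vs S379: 5
  S182 vs S247: 5
  S182 vs S129: 3
  S379 vs S247: 9
  S379 vs S129: 6
  S247 vs S129: 6
The smallest is 3, between S182 and S129.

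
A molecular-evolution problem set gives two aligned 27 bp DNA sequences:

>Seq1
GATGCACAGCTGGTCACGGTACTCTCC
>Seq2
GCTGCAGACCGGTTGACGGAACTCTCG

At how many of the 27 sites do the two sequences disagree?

Differing sites — 2:A/C; 7:C/G; 9:G/C; 11:T/G; 13:G/T; 15:C/G; 20:T/A; 27:C/G.
That gives 8 mismatches out of 27 aligned sites, so the Hamming distance is 8.

8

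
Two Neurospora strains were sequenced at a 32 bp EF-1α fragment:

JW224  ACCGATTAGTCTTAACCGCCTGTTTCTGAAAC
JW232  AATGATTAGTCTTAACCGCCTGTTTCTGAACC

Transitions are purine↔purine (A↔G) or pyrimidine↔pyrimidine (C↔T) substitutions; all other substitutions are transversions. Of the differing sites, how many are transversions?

Differing sites — 2:C/A (Tv); 3:C/T (Ti); 31:A/C (Tv).
Of the 3 differences, 1 transition and 2 transversions, so the answer is 2.

2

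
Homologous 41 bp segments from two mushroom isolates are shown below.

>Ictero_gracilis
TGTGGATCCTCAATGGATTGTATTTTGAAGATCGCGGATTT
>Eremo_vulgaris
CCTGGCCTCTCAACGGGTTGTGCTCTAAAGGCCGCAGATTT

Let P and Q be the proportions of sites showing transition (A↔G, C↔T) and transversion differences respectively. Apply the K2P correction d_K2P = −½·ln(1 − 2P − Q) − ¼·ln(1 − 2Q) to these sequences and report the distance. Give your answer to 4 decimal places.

The sequences differ at positions 1 (T/C, transition), 2 (G/C, transversion), 6 (A/C, transversion), 7 (T/C, transition), 8 (C/T, transition), 14 (T/C, transition), 17 (A/G, transition), 22 (A/G, transition), 23 (T/C, transition), 25 (T/C, transition), 27 (G/A, transition), 31 (A/G, transition), 32 (T/C, transition), 36 (G/A, transition).
Of the 14 differences, 12 transitions and 2 transversions over 41 sites: P = 12/41 = 0.292683, Q = 2/41 = 0.048780.
d = −0.5·ln(0.365854) − 0.25·ln(0.902440) = −0.5·(-1.005521) − 0.25·(-0.102653) = 0.5284.

0.5284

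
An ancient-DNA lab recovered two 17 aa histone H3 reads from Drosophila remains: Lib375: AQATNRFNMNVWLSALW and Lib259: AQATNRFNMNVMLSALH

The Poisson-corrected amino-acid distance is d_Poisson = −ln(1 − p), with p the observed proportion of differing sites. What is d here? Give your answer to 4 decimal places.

The sequences differ at positions 12 (W/M), 17 (W/H).
p = 2/17 = 0.117647.
d = −ln(1 − 0.117647) = −ln(0.882353) = 0.1252.

0.1252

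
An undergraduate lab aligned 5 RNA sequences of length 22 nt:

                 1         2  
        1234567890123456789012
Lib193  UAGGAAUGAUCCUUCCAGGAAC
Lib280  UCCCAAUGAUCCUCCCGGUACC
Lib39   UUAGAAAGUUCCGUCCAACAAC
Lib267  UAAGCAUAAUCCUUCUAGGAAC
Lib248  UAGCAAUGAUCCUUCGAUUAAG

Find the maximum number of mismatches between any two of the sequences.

Pairwise Hamming distances:
  Lib193 vs Lib280: 7
  Lib193 vs Lib39: 7
  Lib193 vs Lib267: 4
  Lib193 vs Lib248: 5
  Lib280 vs Lib39: 11
  Lib280 vs Lib267: 10
  Lib280 vs Lib248: 8
  Lib39 vs Lib267: 9
  Lib39 vs Lib248: 10
  Lib267 vs Lib248: 8
The largest is 11, between Lib280 and Lib39.

11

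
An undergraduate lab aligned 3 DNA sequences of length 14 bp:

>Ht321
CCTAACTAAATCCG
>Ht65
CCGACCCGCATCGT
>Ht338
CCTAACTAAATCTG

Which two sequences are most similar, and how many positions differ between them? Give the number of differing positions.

Pairwise Hamming distances:
  Ht321 vs Ht65: 7
  Ht321 vs Ht338: 1
  Ht65 vs Ht338: 7
The smallest is 1, between Ht321 and Ht338.

1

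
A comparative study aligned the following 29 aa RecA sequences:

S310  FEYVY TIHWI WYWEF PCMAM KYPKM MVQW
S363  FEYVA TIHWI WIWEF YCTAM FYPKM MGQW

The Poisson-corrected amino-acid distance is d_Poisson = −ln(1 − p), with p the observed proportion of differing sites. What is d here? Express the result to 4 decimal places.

The sequences differ at positions 5 (Y/A), 12 (Y/I), 16 (P/Y), 18 (M/T), 21 (K/F), 27 (V/G).
p = 6/29 = 0.206897.
d = −ln(1 − 0.206897) = −ln(0.793103) = 0.2318.

0.2318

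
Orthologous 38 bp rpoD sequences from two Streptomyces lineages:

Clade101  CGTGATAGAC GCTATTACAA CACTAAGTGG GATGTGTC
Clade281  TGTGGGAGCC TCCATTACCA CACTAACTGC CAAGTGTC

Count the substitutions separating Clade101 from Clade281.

Mismatches occur at site 1 (C/T), site 5 (A/G), site 6 (T/G), site 9 (A/C), site 11 (G/T), site 13 (T/C), site 19 (A/C), site 27 (G/C), site 30 (G/C), site 31 (G/C), site 33 (T/A).
That gives 11 mismatches out of 38 aligned sites, so the Hamming distance is 11.

11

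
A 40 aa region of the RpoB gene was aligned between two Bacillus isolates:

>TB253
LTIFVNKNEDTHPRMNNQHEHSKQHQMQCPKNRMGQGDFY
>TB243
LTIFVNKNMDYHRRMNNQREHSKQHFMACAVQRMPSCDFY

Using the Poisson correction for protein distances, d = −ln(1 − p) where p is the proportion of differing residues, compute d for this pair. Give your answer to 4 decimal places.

Differing sites — 9:E/M; 11:T/Y; 13:P/R; 19:H/R; 26:Q/F; 28:Q/A; 30:P/A; 31:K/V; 32:N/Q; 35:G/P; 36:Q/S; 37:G/C.
p = 12/40 = 0.300000.
d = −ln(1 − 0.300000) = −ln(0.700000) = 0.3567.

0.3567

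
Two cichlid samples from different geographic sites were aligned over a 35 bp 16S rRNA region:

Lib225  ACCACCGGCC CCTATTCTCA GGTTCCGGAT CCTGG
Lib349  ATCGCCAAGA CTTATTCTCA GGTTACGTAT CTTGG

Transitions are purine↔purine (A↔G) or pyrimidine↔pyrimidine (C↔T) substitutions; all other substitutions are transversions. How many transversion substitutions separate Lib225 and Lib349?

4

Mismatches occur at site 2 (C/T, transition), site 4 (A/G, transition), site 7 (G/A, transition), site 8 (G/A, transition), site 9 (C/G, transversion), site 10 (C/A, transversion), site 12 (C/T, transition), site 25 (C/A, transversion), site 28 (G/T, transversion), site 32 (C/T, transition).
Of the 10 differences, 6 transitions and 4 transversions, so the answer is 4.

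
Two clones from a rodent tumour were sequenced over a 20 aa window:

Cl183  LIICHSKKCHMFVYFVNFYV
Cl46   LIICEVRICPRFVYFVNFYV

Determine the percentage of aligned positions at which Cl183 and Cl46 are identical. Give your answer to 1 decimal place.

Differing sites — 5:H/E; 6:S/V; 7:K/R; 8:K/I; 10:H/P; 11:M/R.
14 of the 20 sites match, so the percent identity is 14/20 × 100 = 70.0%.

70.0%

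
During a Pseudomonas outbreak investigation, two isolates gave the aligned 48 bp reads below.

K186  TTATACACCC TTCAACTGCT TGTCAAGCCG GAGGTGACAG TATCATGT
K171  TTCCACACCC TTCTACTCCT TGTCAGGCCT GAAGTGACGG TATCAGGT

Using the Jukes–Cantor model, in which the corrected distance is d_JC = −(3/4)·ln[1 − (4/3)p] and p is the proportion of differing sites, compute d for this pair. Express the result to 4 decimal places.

0.2158

Mismatches occur at site 3 (A↔C), site 4 (T↔C), site 14 (A↔T), site 18 (G↔C), site 26 (A↔G), site 30 (G↔T), site 33 (G↔A), site 39 (A↔G), site 46 (T↔G).
p = 9/48 = 0.187500.
d = −0.75 · ln(1 − (4/3)·0.187500) = −0.75 · ln(0.750000) = −0.75 · (-0.287682) = 0.2158.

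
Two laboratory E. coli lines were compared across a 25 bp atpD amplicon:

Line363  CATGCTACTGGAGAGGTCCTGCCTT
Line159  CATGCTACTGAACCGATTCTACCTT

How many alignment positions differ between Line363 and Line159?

6

Mismatches occur at site 11 (G→A), site 13 (G→C), site 14 (A→C), site 16 (G→A), site 18 (C→T), site 21 (G→A).
That gives 6 mismatches out of 25 aligned sites, so the Hamming distance is 6.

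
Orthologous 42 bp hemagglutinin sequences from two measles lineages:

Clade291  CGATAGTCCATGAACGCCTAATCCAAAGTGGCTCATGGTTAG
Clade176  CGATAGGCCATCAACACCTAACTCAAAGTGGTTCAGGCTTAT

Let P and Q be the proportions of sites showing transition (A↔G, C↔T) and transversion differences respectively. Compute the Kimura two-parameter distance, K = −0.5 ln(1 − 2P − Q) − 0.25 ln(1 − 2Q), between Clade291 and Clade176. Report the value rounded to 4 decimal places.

0.2532

Differing sites — 7:T/G (Tv); 12:G/C (Tv); 16:G/A (Ti); 22:T/C (Ti); 23:C/T (Ti); 32:C/T (Ti); 36:T/G (Tv); 38:G/C (Tv); 42:G/T (Tv).
Of the 9 differences, 4 transitions and 5 transversions over 42 sites: P = 4/42 = 0.095238, Q = 5/42 = 0.119048.
d = −0.5·ln(0.690476) − 0.25·ln(0.761904) = −0.5·(-0.370374) − 0.25·(-0.271935) = 0.2532.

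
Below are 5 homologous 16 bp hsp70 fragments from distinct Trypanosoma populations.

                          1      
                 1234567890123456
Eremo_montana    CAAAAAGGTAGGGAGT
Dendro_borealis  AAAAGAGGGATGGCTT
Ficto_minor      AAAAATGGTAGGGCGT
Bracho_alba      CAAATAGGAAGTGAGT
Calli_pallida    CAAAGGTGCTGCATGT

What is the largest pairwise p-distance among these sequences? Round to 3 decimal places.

0.625

Pairwise Hamming distances:
  Eremo_montana vs Dendro_borealis: 6
  Eremo_montana vs Ficto_minor: 3
  Eremo_montana vs Bracho_alba: 3
  Eremo_montana vs Calli_pallida: 8
  Dendro_borealis vs Ficto_minor: 5
  Dendro_borealis vs Bracho_alba: 7
  Dendro_borealis vs Calli_pallida: 10
  Ficto_minor vs Bracho_alba: 6
  Ficto_minor vs Calli_pallida: 9
  Bracho_alba vs Calli_pallida: 8
The largest is 10 mismatches, between Dendro_borealis and Calli_pallida; p = 10/16 = 0.625.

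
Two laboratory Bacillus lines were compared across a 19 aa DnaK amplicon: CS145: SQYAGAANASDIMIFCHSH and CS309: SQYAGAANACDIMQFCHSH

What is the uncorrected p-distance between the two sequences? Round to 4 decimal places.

0.1053

Mismatches occur at site 10 (S→C), site 14 (I→Q).
There are 2 differences over 19 sites, so p = 2/19 = 0.1053.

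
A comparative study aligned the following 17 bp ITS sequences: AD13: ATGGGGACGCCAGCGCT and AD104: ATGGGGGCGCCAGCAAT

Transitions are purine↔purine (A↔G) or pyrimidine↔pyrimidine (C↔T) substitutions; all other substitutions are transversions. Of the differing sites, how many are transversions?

Mismatches occur at site 7 (A↔G, transition), site 15 (G↔A, transition), site 16 (C↔A, transversion).
Of the 3 differences, 2 transitions and 1 transversion, so the answer is 1.

1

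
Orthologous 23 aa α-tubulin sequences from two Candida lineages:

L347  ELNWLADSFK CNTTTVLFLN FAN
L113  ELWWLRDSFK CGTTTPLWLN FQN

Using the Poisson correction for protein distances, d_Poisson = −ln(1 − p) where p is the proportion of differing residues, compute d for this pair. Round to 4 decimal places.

Differing sites — 3:N/W; 6:A/R; 12:N/G; 16:V/P; 18:F/W; 22:A/Q.
p = 6/23 = 0.260870.
d = −ln(1 − 0.260870) = −ln(0.739130) = 0.3023.

0.3023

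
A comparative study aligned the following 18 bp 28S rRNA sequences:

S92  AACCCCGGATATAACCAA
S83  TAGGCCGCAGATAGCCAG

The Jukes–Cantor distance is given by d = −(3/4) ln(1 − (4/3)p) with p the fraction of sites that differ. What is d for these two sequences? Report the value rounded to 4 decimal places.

0.5482

Differing sites — 1:A/T; 3:C/G; 4:C/G; 8:G/C; 10:T/G; 14:A/G; 18:A/G.
p = 7/18 = 0.388889.
d = −0.75 · ln(1 − (4/3)·0.388889) = −0.75 · ln(0.481481) = −0.75 · (-0.730889) = 0.5482.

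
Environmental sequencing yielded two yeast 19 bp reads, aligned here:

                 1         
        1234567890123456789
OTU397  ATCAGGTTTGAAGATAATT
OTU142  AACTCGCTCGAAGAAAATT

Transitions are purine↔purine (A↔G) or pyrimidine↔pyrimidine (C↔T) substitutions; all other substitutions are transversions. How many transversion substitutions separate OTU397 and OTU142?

Differing sites — 2:T/A (Tv); 4:A/T (Tv); 5:G/C (Tv); 7:T/C (Ti); 9:T/C (Ti); 15:T/A (Tv).
Of the 6 differences, 2 transitions and 4 transversions, so the answer is 4.

4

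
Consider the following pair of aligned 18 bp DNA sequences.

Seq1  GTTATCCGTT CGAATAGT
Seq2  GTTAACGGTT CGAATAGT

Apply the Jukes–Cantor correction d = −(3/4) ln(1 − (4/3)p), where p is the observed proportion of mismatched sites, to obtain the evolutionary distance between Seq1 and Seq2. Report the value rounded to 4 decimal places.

0.1203

Mismatches occur at site 5 (T→A), site 7 (C→G).
p = 2/18 = 0.111111.
d = −0.75 · ln(1 − (4/3)·0.111111) = −0.75 · ln(0.851852) = −0.75 · (-0.160342) = 0.1203.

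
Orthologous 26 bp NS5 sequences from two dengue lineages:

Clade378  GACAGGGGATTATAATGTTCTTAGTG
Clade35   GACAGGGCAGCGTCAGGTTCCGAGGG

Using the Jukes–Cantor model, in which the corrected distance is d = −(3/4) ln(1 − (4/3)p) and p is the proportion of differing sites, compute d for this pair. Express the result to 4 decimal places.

Differing sites — 8:G/C; 10:T/G; 11:T/C; 12:A/G; 14:A/C; 16:T/G; 21:T/C; 22:T/G; 25:T/G.
p = 9/26 = 0.346154.
d = −0.75 · ln(1 − (4/3)·0.346154) = −0.75 · ln(0.538461) = −0.75 · (-0.619040) = 0.4643.

0.4643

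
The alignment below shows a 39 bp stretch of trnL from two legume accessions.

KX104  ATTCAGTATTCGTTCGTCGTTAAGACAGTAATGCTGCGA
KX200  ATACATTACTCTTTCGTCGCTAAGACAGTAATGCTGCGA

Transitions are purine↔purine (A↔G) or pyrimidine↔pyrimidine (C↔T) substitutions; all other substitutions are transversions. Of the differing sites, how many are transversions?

3

The sequences differ at positions 3 (T/A, transversion), 6 (G/T, transversion), 9 (T/C, transition), 12 (G/T, transversion), 20 (T/C, transition).
Of the 5 differences, 2 transitions and 3 transversions, so the answer is 3.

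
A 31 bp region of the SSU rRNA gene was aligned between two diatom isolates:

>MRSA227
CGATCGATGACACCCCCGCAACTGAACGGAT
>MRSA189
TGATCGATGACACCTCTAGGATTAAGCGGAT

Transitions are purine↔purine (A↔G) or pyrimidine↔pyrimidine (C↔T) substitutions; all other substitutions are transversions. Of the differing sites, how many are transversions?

Mismatches occur at site 1 (C→T, transition), site 15 (C→T, transition), site 17 (C→T, transition), site 18 (G→A, transition), site 19 (C→G, transversion), site 20 (A→G, transition), site 22 (C→T, transition), site 24 (G→A, transition), site 26 (A→G, transition).
Of the 9 differences, 8 transitions and 1 transversion, so the answer is 1.

1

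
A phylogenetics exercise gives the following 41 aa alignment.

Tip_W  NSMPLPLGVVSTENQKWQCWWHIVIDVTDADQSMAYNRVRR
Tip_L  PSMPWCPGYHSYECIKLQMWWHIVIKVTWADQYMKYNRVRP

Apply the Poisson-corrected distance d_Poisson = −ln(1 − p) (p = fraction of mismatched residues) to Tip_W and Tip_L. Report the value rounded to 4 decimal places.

0.4947

Mismatches occur at site 1 (N↔P), site 5 (L↔W), site 6 (P↔C), site 7 (L↔P), site 9 (V↔Y), site 10 (V↔H), site 12 (T↔Y), site 14 (N↔C), site 15 (Q↔I), site 17 (W↔L), site 19 (C↔M), site 26 (D↔K), site 29 (D↔W), site 33 (S↔Y), site 35 (A↔K), site 41 (R↔P).
p = 16/41 = 0.390244.
d = −ln(1 − 0.390244) = −ln(0.609756) = 0.4947.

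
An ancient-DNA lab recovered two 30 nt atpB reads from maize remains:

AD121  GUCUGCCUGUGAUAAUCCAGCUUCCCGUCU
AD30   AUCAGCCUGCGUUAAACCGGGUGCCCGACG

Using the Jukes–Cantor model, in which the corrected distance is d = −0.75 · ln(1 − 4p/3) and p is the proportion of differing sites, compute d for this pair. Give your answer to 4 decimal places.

0.4408

Differing sites — 1:G/A; 4:U/A; 10:U/C; 12:A/U; 16:U/A; 19:A/G; 21:C/G; 23:U/G; 28:U/A; 30:U/G.
p = 10/30 = 0.333333.
d = −0.75 · ln(1 − (4/3)·0.333333) = −0.75 · ln(0.555556) = −0.75 · (-0.587786) = 0.4408.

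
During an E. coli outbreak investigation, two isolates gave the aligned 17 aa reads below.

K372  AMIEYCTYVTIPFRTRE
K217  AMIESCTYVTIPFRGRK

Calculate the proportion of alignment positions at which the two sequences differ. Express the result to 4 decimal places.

The sequences differ at positions 5 (Y/S), 15 (T/G), 17 (E/K).
There are 3 differences over 17 sites, so p = 3/17 = 0.1765.

0.1765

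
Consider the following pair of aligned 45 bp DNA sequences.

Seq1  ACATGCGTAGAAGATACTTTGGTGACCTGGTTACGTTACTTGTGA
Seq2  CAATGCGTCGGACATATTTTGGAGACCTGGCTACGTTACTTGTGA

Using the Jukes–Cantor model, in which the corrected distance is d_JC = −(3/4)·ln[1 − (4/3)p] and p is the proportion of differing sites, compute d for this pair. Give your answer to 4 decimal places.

0.2029

Mismatches occur at site 1 (A→C), site 2 (C→A), site 9 (A→C), site 11 (A→G), site 13 (G→C), site 17 (C→T), site 23 (T→A), site 31 (T→C).
p = 8/45 = 0.177778.
d = −0.75 · ln(1 − (4/3)·0.177778) = −0.75 · ln(0.762963) = −0.75 · (-0.270546) = 0.2029.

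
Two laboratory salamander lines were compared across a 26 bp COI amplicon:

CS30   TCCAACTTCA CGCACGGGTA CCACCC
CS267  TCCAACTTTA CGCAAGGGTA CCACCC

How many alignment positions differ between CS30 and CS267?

2

Mismatches occur at site 9 (C→T), site 15 (C→A).
That gives 2 mismatches out of 26 aligned sites, so the Hamming distance is 2.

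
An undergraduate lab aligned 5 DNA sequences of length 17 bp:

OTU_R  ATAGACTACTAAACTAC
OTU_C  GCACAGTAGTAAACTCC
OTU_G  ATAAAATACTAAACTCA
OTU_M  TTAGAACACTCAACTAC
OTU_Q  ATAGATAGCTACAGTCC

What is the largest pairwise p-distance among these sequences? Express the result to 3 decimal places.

0.529

Pairwise Hamming distances:
  OTU_R vs OTU_C: 6
  OTU_R vs OTU_G: 4
  OTU_R vs OTU_M: 4
  OTU_R vs OTU_Q: 6
  OTU_C vs OTU_G: 6
  OTU_C vs OTU_M: 8
  OTU_C vs OTU_Q: 9
  OTU_G vs OTU_M: 6
  OTU_G vs OTU_Q: 7
  OTU_M vs OTU_Q: 8
The largest is 9 mismatches, between OTU_C and OTU_Q; p = 9/17 = 0.529.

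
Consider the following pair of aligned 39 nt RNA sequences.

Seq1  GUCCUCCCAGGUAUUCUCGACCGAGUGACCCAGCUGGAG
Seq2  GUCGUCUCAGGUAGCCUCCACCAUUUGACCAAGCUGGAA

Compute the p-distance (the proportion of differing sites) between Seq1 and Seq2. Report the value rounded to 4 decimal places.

The sequences differ at positions 4 (C/G), 7 (C/U), 14 (U/G), 15 (U/C), 19 (G/C), 23 (G/A), 24 (A/U), 25 (G/U), 31 (C/A), 39 (G/A).
There are 10 differences over 39 sites, so p = 10/39 = 0.2564.

0.2564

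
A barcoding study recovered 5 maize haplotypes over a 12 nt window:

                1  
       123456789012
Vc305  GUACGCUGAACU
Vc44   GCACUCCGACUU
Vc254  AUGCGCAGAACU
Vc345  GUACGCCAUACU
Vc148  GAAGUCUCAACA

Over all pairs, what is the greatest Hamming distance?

Pairwise Hamming distances:
  Vc305 vs Vc44: 5
  Vc305 vs Vc254: 3
  Vc305 vs Vc345: 3
  Vc305 vs Vc148: 5
  Vc44 vs Vc254: 7
  Vc44 vs Vc345: 6
  Vc44 vs Vc148: 7
  Vc254 vs Vc345: 5
  Vc254 vs Vc148: 8
  Vc345 vs Vc148: 7
The largest is 8, between Vc254 and Vc148.

8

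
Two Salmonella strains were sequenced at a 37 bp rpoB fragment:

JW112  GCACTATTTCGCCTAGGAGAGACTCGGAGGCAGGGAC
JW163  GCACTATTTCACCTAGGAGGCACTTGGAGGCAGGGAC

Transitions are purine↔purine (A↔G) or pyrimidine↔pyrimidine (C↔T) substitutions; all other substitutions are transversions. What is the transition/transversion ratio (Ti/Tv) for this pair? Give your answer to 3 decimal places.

3.000

The sequences differ at positions 11 (G/A, transition), 20 (A/G, transition), 21 (G/C, transversion), 25 (C/T, transition).
Of the 4 differences, 3 transitions and 1 transversion, so Ti/Tv = 3/1 = 3.000.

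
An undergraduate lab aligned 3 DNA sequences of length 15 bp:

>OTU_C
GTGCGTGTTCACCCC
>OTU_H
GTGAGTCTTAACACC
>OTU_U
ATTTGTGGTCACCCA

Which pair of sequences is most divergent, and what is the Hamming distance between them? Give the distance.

Pairwise Hamming distances:
  OTU_C vs OTU_H: 4
  OTU_C vs OTU_U: 5
  OTU_H vs OTU_U: 8
The largest is 8, between OTU_H and OTU_U.

8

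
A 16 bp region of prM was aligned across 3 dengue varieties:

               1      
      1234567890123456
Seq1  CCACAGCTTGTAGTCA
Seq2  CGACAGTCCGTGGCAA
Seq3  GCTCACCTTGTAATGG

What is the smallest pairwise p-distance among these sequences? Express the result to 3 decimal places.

0.375

Pairwise Hamming distances:
  Seq1 vs Seq2: 7
  Seq1 vs Seq3: 6
  Seq2 vs Seq3: 12
The smallest is 6 mismatches, between Seq1 and Seq3; p = 6/16 = 0.375.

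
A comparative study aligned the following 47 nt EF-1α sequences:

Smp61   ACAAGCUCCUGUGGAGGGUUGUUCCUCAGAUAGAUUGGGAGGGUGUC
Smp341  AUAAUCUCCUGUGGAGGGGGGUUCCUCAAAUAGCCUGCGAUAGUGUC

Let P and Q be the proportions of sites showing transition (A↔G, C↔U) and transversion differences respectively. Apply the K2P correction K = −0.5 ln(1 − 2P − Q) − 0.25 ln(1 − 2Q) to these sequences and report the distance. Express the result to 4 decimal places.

0.2505

Mismatches occur at site 2 (C↔U, transition), site 5 (G↔U, transversion), site 19 (U↔G, transversion), site 20 (U↔G, transversion), site 29 (G↔A, transition), site 34 (A↔C, transversion), site 35 (U↔C, transition), site 38 (G↔C, transversion), site 41 (G↔U, transversion), site 42 (G↔A, transition).
Of the 10 differences, 4 transitions and 6 transversions over 47 sites: P = 4/47 = 0.085106, Q = 6/47 = 0.127660.
d = −0.5·ln(0.702128) − 0.25·ln(0.744680) = −0.5·(-0.353640) − 0.25·(-0.294801) = 0.2505.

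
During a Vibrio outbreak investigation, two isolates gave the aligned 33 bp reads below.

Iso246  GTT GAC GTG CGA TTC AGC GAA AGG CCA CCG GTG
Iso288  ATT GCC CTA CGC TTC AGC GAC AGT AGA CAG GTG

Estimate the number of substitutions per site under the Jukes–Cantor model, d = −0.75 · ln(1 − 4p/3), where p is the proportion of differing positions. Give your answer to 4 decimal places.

0.3882

The sequences differ at positions 1 (G/A), 5 (A/C), 7 (G/C), 9 (G/A), 12 (A/C), 21 (A/C), 24 (G/T), 25 (C/A), 26 (C/G), 29 (C/A).
p = 10/33 = 0.303030.
d = −0.75 · ln(1 − (4/3)·0.303030) = −0.75 · ln(0.595960) = −0.75 · (-0.517582) = 0.3882.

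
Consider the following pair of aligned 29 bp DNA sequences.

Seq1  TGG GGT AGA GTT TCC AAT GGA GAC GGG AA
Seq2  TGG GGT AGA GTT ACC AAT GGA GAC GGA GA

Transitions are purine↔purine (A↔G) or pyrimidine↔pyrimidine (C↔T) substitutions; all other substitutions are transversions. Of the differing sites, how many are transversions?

The sequences differ at positions 13 (T/A, transversion), 27 (G/A, transition), 28 (A/G, transition).
Of the 3 differences, 2 transitions and 1 transversion, so the answer is 1.

1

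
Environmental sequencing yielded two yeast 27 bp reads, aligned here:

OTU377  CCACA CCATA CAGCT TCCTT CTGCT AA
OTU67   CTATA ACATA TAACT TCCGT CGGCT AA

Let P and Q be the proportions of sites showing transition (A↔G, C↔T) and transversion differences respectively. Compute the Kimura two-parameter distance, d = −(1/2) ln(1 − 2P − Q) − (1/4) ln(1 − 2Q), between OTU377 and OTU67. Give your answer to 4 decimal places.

Mismatches occur at site 2 (C↔T, transition), site 4 (C↔T, transition), site 6 (C↔A, transversion), site 11 (C↔T, transition), site 13 (G↔A, transition), site 19 (T↔G, transversion), site 22 (T↔G, transversion).
Of the 7 differences, 4 transitions and 3 transversions over 27 sites: P = 4/27 = 0.148148, Q = 3/27 = 0.111111.
d = −0.5·ln(0.592593) − 0.25·ln(0.777778) = −0.5·(-0.523247) − 0.25·(-0.251314) = 0.3245.

0.3245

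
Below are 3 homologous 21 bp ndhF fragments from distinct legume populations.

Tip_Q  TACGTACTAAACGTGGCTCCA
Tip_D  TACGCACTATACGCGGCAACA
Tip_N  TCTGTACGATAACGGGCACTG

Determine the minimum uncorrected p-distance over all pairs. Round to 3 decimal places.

0.238

Pairwise Hamming distances:
  Tip_Q vs Tip_D: 5
  Tip_Q vs Tip_N: 10
  Tip_D vs Tip_N: 10
The smallest is 5 mismatches, between Tip_Q and Tip_D; p = 5/21 = 0.238.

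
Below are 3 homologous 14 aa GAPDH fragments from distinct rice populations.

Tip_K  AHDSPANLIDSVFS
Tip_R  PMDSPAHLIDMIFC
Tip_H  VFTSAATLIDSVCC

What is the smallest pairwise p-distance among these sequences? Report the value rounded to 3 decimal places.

Pairwise Hamming distances:
  Tip_K vs Tip_R: 6
  Tip_K vs Tip_H: 7
  Tip_R vs Tip_H: 8
The smallest is 6 mismatches, between Tip_K and Tip_R; p = 6/14 = 0.429.

0.429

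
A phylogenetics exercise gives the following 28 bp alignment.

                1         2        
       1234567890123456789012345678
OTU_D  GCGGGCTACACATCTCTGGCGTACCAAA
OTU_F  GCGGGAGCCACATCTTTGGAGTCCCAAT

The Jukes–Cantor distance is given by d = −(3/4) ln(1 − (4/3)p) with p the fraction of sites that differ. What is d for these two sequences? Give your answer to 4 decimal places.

Mismatches occur at site 6 (C/A), site 7 (T/G), site 8 (A/C), site 16 (C/T), site 20 (C/A), site 23 (A/C), site 28 (A/T).
p = 7/28 = 0.250000.
d = −0.75 · ln(1 − (4/3)·0.250000) = −0.75 · ln(0.666667) = −0.75 · (-0.405465) = 0.3041.

0.3041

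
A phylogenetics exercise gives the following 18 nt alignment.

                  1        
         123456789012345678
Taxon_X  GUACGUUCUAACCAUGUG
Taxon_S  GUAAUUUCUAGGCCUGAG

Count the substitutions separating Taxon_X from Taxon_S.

6

The sequences differ at positions 4 (C/A), 5 (G/U), 11 (A/G), 12 (C/G), 14 (A/C), 17 (U/A).
That gives 6 mismatches out of 18 aligned sites, so the Hamming distance is 6.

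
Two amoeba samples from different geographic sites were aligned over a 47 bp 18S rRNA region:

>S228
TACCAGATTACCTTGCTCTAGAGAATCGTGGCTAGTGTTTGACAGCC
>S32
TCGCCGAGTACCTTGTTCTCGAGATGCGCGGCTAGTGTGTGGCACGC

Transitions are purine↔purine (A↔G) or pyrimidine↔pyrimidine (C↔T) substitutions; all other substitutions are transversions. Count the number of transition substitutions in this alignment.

Mismatches occur at site 2 (A↔C, transversion), site 3 (C↔G, transversion), site 5 (A↔C, transversion), site 8 (T↔G, transversion), site 16 (C↔T, transition), site 20 (A↔C, transversion), site 25 (A↔T, transversion), site 26 (T↔G, transversion), site 29 (T↔C, transition), site 39 (T↔G, transversion), site 42 (A↔G, transition), site 45 (G↔C, transversion), site 46 (C↔G, transversion).
Of the 13 differences, 3 transitions and 10 transversions, so the answer is 3.

3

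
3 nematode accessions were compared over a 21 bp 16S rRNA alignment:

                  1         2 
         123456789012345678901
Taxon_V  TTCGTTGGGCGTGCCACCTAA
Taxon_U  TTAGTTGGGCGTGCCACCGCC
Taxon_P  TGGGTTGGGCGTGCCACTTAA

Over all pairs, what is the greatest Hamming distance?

6

Pairwise Hamming distances:
  Taxon_V vs Taxon_U: 4
  Taxon_V vs Taxon_P: 3
  Taxon_U vs Taxon_P: 6
The largest is 6, between Taxon_U and Taxon_P.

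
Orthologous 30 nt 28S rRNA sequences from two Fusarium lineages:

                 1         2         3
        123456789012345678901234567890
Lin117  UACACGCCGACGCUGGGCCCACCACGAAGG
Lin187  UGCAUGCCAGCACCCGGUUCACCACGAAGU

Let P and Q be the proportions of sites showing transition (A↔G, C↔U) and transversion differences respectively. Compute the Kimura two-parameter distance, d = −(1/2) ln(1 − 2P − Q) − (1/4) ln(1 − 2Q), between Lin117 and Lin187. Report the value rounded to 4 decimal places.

0.4939

The sequences differ at positions 2 (A/G, transition), 5 (C/U, transition), 9 (G/A, transition), 10 (A/G, transition), 12 (G/A, transition), 14 (U/C, transition), 15 (G/C, transversion), 18 (C/U, transition), 19 (C/U, transition), 30 (G/U, transversion).
Of the 10 differences, 8 transitions and 2 transversions over 30 sites: P = 8/30 = 0.266667, Q = 2/30 = 0.066667.
d = −0.5·ln(0.399999) − 0.25·ln(0.866666) = −0.5·(-0.916293) − 0.25·(-0.143102) = 0.4939.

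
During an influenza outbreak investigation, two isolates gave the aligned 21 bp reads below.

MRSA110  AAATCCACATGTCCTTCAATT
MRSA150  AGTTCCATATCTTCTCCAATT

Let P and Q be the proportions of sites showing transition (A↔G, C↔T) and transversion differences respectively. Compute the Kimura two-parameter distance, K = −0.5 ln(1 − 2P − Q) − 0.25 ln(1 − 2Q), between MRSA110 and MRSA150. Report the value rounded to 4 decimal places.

0.3761

The sequences differ at positions 2 (A/G, transition), 3 (A/T, transversion), 8 (C/T, transition), 11 (G/C, transversion), 13 (C/T, transition), 16 (T/C, transition).
Of the 6 differences, 4 transitions and 2 transversions over 21 sites: P = 4/21 = 0.190476, Q = 2/21 = 0.095238.
d = −0.5·ln(0.523810) − 0.25·ln(0.809524) = −0.5·(-0.646626) − 0.25·(-0.211309) = 0.3761.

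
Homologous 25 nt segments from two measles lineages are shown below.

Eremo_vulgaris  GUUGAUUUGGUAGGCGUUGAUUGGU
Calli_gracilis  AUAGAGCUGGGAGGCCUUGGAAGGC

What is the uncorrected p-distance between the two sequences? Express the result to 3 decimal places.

The sequences differ at positions 1 (G/A), 3 (U/A), 6 (U/G), 7 (U/C), 11 (U/G), 16 (G/C), 20 (A/G), 21 (U/A), 22 (U/A), 25 (U/C).
There are 10 differences over 25 sites, so p = 10/25 = 0.400.

0.400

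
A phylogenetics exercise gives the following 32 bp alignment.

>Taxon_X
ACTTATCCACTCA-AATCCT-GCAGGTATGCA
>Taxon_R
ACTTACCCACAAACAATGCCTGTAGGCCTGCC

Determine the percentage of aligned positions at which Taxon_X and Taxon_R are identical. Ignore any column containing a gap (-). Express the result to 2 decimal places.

Excluding the 2 gap columns leaves 30 comparable sites.
Differing sites — 6:T/C; 11:T/A; 12:C/A; 18:C/G; 20:T/C; 23:C/T; 27:T/C; 28:A/C; 32:A/C.
21 of the 30 comparable sites match, so the percent identity is 21/30 × 100 = 70.00%.

70.00%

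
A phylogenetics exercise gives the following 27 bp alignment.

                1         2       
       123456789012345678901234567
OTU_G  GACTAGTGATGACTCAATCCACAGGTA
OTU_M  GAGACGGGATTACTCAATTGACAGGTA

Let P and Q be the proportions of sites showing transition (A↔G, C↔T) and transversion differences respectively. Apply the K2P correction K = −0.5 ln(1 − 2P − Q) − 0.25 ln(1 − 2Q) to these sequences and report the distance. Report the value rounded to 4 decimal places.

The sequences differ at positions 3 (C/G, transversion), 4 (T/A, transversion), 5 (A/C, transversion), 7 (T/G, transversion), 11 (G/T, transversion), 19 (C/T, transition), 20 (C/G, transversion).
Of the 7 differences, 1 transition and 6 transversions over 27 sites: P = 1/27 = 0.037037, Q = 6/27 = 0.222222.
d = −0.5·ln(0.703704) − 0.25·ln(0.555556) = −0.5·(-0.351397) − 0.25·(-0.587786) = 0.3226.

0.3226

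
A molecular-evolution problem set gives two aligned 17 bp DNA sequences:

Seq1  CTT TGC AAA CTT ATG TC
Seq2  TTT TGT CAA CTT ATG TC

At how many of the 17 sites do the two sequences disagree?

3

The sequences differ at positions 1 (C/T), 6 (C/T), 7 (A/C).
That gives 3 mismatches out of 17 aligned sites, so the Hamming distance is 3.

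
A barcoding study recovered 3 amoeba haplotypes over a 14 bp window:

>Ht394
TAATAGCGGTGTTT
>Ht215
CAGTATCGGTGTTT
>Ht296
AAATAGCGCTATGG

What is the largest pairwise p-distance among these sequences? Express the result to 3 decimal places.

0.500

Pairwise Hamming distances:
  Ht394 vs Ht215: 3
  Ht394 vs Ht296: 5
  Ht215 vs Ht296: 7
The largest is 7 mismatches, between Ht215 and Ht296; p = 7/14 = 0.500.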